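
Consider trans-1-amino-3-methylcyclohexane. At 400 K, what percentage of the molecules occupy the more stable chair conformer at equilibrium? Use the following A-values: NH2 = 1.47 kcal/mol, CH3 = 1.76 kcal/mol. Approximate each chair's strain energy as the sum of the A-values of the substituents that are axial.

59.0%

C1 and C3 have the same parity, so for the trans isomer the two substituents are one axial and one equatorial in each chair.
Chair I (amino axial, methyl equatorial): E = 1.47 kcal/mol; chair II (amino equatorial, methyl axial): E = 1.76 kcal/mol.
ΔG = 0.29 kcal/mol between the two chairs.
K = exp(ΔG/RT) with R = 1.987×10⁻³ kcal mol⁻¹ K⁻¹ and T = 400 K gives K ≈ 1.44.
Fraction in the lower-energy chair = K/(K+1) = 59.0%.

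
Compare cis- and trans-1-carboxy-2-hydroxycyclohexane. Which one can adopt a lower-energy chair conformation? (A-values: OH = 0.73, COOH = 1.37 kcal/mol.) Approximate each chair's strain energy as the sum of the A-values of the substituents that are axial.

At 1,2 positions (parity opposite): cis → (a,e or e,a); trans → (e,e or a,a).
Best chair for cis: E = 0.73 kcal/mol; best chair for trans: E = 0.00 kcal/mol.
The trans isomer is lower by 0.73 kcal/mol.

trans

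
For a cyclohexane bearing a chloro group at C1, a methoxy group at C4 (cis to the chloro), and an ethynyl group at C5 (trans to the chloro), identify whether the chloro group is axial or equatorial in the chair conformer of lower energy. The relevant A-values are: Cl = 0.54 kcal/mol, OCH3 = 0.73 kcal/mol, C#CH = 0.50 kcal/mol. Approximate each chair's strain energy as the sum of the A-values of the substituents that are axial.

Chair I (chloro axial, methoxy equatorial, ethynyl equatorial): E = 0.54 kcal/mol.
Chair II (chloro equatorial, methoxy axial, ethynyl axial): E = 1.23 kcal/mol.
Chair I is the more stable (lower-energy) conformer, and in that chair the chloro group is axial.

axial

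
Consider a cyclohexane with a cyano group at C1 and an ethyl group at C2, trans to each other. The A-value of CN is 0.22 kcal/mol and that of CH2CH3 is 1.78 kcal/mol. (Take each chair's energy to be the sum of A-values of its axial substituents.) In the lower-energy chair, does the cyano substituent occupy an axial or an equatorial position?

C1 and C2 have opposite parity, so for the trans isomer the two substituents are e,e in one chair and a,a in the other.
Chair I (cyano axial, ethyl axial): E = 2.00 kcal/mol.
Chair II (cyano equatorial, ethyl equatorial): E = 0.00 kcal/mol.
Chair II is the more stable (lower-energy) conformer, and in that chair the cyano group is equatorial.

equatorial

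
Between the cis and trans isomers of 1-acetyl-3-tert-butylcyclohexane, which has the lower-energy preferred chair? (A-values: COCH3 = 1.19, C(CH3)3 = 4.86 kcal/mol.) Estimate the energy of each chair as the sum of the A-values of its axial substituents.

At 1,3 positions (parity same): cis → (e,e or a,a); trans → (a,e or e,a).
Best chair for cis: E = 0.00 kcal/mol; best chair for trans: E = 1.19 kcal/mol.
The cis isomer is lower by 1.19 kcal/mol.

cis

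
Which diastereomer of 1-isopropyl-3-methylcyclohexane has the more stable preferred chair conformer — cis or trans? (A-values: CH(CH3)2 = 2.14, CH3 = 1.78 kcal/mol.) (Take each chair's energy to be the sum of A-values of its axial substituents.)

cis

At 1,3 positions (parity same): cis → (e,e or a,a); trans → (a,e or e,a).
Best chair for cis: E = 0.00 kcal/mol; best chair for trans: E = 1.78 kcal/mol.
The cis isomer is lower by 1.78 kcal/mol.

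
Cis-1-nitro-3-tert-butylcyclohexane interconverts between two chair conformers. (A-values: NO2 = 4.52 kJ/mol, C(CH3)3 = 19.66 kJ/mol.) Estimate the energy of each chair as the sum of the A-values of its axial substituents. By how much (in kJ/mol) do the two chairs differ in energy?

24.18 kJ/mol

C1 and C3 have the same parity, so for the cis isomer the two substituents are e,e in one chair and a,a in the other.
Chair I (nitro axial, tert-butyl axial): E = 24.18 kJ/mol.
Chair II (nitro equatorial, tert-butyl equatorial): E = 0.00 kJ/mol.
ΔE = 24.18 − 0.00 = 24.18 kJ/mol; chair II is more stable.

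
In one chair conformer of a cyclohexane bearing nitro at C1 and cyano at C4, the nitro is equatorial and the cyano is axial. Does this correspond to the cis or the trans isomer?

cis

C1 and C4 have opposite parity, so their axial bonds point in opposite directions.
With opposite-parity carbons, two substituents on the same face are one axial and one equatorial; opposite faces give both axial or both equatorial.
Here the groups are equatorial/axial → same face → cis.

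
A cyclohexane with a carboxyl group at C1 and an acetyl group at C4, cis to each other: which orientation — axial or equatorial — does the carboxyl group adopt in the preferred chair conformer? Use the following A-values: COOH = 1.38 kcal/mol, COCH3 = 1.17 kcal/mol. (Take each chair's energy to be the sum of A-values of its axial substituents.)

C1 and C4 have opposite parity, so for the cis isomer the two substituents are one axial and one equatorial in each chair.
Chair I (carboxyl axial, acetyl equatorial): E = 1.38 kcal/mol.
Chair II (carboxyl equatorial, acetyl axial): E = 1.17 kcal/mol.
Chair II is the more stable (lower-energy) conformer, and in that chair the carboxyl group is equatorial.

equatorial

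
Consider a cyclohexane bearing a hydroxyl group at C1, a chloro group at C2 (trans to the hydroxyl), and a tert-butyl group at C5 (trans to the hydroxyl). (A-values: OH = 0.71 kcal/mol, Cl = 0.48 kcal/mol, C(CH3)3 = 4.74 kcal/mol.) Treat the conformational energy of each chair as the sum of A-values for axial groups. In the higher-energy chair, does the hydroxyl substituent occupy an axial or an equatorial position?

equatorial

Chair I (hydroxyl axial, chloro axial, tert-butyl equatorial): E = 1.19 kcal/mol.
Chair II (hydroxyl equatorial, chloro equatorial, tert-butyl axial): E = 4.74 kcal/mol.
Chair II is the less stable (higher-energy) conformer, and in that chair the hydroxyl group is equatorial.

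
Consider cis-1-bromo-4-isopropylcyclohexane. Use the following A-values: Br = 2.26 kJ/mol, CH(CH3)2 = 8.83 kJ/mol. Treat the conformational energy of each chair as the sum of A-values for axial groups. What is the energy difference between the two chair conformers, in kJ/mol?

C1 and C4 have opposite parity, so for the cis isomer the two substituents are one axial and one equatorial in each chair.
Chair I (bromo axial, isopropyl equatorial): E = 2.26 kJ/mol.
Chair II (bromo equatorial, isopropyl axial): E = 8.83 kJ/mol.
ΔE = 8.83 − 2.26 = 6.57 kJ/mol; chair I is more stable.

6.57 kJ/mol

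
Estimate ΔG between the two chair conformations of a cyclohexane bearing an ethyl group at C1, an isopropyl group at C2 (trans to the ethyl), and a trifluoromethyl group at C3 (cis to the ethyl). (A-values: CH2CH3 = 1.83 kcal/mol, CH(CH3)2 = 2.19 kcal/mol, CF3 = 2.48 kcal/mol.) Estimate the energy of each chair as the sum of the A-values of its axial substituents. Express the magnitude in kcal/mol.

6.50 kcal/mol

Chair I (ethyl axial, isopropyl axial, trifluoromethyl axial): E = 6.50 kcal/mol.
Chair II (ethyl equatorial, isopropyl equatorial, trifluoromethyl equatorial): E = 0.00 kcal/mol.
ΔE = 6.50 − 0.00 = 6.50 kcal/mol; chair II is more stable.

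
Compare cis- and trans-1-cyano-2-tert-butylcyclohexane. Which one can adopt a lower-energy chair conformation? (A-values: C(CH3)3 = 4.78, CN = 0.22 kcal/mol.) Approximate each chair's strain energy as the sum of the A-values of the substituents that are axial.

trans

At 1,2 positions (parity opposite): cis → (a,e or e,a); trans → (e,e or a,a).
Best chair for cis: E = 0.22 kcal/mol; best chair for trans: E = 0.00 kcal/mol.
The trans isomer is lower by 0.22 kcal/mol.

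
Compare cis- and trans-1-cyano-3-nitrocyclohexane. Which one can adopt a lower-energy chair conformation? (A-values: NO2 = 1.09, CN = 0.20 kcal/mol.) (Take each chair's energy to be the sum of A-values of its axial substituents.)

At 1,3 positions (parity same): cis → (e,e or a,a); trans → (a,e or e,a).
Best chair for cis: E = 0.00 kcal/mol; best chair for trans: E = 0.20 kcal/mol.
The cis isomer is lower by 0.20 kcal/mol.

cis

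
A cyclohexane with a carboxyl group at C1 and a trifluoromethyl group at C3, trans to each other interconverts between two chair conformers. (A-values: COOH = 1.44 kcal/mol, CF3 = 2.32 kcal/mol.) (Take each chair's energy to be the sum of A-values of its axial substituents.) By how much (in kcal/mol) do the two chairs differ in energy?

0.88 kcal/mol

C1 and C3 have the same parity, so for the trans isomer the two substituents are one axial and one equatorial in each chair.
Chair I (carboxyl axial, trifluoromethyl equatorial): E = 1.44 kcal/mol.
Chair II (carboxyl equatorial, trifluoromethyl axial): E = 2.32 kcal/mol.
ΔE = 2.32 − 1.44 = 0.88 kcal/mol; chair I is more stable.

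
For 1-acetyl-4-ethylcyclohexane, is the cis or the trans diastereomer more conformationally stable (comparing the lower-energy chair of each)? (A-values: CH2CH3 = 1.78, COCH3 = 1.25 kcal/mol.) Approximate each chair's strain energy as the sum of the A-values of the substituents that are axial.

At 1,4 positions (parity opposite): cis → (a,e or e,a); trans → (e,e or a,a).
Best chair for cis: E = 1.25 kcal/mol; best chair for trans: E = 0.00 kcal/mol.
The trans isomer is lower by 1.25 kcal/mol.

trans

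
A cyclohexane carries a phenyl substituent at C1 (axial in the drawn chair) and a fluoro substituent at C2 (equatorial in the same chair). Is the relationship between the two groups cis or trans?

C1 and C2 have opposite parity, so their axial bonds point in opposite directions.
With opposite-parity carbons, two substituents on the same face are one axial and one equatorial; opposite faces give both axial or both equatorial.
Here the groups are axial/equatorial → same face → cis.

cis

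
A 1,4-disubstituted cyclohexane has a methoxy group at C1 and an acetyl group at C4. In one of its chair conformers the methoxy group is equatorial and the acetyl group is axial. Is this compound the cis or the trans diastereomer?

C1 and C4 have opposite parity, so their axial bonds point in opposite directions.
With opposite-parity carbons, two substituents on the same face are one axial and one equatorial; opposite faces give both axial or both equatorial.
Here the groups are equatorial/axial → same face → cis.

cis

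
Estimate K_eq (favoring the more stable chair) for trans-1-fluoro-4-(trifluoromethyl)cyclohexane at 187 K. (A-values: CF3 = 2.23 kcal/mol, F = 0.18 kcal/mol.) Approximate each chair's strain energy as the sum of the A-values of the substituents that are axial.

K ≈ 656

C1 and C4 have opposite parity, so for the trans isomer the two substituents are e,e in one chair and a,a in the other.
Chair I (trifluoromethyl axial, fluoro axial): E = 2.41 kcal/mol; chair II (trifluoromethyl equatorial, fluoro equatorial): E = 0.00 kcal/mol.
ΔG = 2.41 kcal/mol between the two chairs.
K = exp(ΔG/RT) with R = 1.987×10⁻³ kcal mol⁻¹ K⁻¹ and T = 187 K gives K ≈ 656.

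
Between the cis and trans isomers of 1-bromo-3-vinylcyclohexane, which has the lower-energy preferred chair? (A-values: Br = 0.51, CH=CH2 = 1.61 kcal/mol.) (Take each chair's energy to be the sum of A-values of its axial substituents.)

At 1,3 positions (parity same): cis → (e,e or a,a); trans → (a,e or e,a).
Best chair for cis: E = 0.00 kcal/mol; best chair for trans: E = 0.51 kcal/mol.
The cis isomer is lower by 0.51 kcal/mol.

cis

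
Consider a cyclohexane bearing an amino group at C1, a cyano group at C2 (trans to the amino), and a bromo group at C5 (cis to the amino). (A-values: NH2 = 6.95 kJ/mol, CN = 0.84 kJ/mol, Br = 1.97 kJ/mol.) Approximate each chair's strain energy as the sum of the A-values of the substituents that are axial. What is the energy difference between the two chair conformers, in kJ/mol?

Chair I (amino axial, cyano axial, bromo axial): E = 9.76 kJ/mol.
Chair II (amino equatorial, cyano equatorial, bromo equatorial): E = 0.00 kJ/mol.
ΔE = 9.76 − 0.00 = 9.76 kJ/mol; chair II is more stable.

9.76 kJ/mol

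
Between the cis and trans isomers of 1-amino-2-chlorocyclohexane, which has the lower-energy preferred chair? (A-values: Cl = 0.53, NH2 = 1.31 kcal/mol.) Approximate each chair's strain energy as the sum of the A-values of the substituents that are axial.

trans

At 1,2 positions (parity opposite): cis → (a,e or e,a); trans → (e,e or a,a).
Best chair for cis: E = 0.53 kcal/mol; best chair for trans: E = 0.00 kcal/mol.
The trans isomer is lower by 0.53 kcal/mol.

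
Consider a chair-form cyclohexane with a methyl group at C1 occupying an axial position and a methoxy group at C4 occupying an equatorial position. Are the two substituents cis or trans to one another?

C1 and C4 have opposite parity, so their axial bonds point in opposite directions.
With opposite-parity carbons, two substituents on the same face are one axial and one equatorial; opposite faces give both axial or both equatorial.
Here the groups are axial/equatorial → same face → cis.

cis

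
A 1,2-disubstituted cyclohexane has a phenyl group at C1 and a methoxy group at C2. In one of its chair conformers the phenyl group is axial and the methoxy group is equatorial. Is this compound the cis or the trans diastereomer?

cis

C1 and C2 have opposite parity, so their axial bonds point in opposite directions.
With opposite-parity carbons, two substituents on the same face are one axial and one equatorial; opposite faces give both axial or both equatorial.
Here the groups are axial/equatorial → same face → cis.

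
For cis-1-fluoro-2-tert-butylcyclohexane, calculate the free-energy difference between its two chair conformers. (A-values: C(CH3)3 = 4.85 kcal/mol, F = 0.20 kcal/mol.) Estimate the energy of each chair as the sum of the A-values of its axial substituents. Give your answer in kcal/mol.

C1 and C2 have opposite parity, so for the cis isomer the two substituents are one axial and one equatorial in each chair.
Chair I (tert-butyl axial, fluoro equatorial): E = 4.85 kcal/mol.
Chair II (tert-butyl equatorial, fluoro axial): E = 0.20 kcal/mol.
ΔE = 4.85 − 0.20 = 4.65 kcal/mol; chair II is more stable.

4.65 kcal/mol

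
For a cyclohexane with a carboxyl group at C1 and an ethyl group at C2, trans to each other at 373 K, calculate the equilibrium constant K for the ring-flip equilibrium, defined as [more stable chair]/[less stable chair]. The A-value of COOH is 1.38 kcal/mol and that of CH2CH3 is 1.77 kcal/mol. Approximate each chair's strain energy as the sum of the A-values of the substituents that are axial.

C1 and C2 have opposite parity, so for the trans isomer the two substituents are e,e in one chair and a,a in the other.
Chair I (carboxyl axial, ethyl axial): E = 3.15 kcal/mol; chair II (carboxyl equatorial, ethyl equatorial): E = 0.00 kcal/mol.
ΔG = 3.15 kcal/mol between the two chairs.
K = exp(ΔG/RT) with R = 1.987×10⁻³ kcal mol⁻¹ K⁻¹ and T = 373 K gives K ≈ 70.1.

K ≈ 70.1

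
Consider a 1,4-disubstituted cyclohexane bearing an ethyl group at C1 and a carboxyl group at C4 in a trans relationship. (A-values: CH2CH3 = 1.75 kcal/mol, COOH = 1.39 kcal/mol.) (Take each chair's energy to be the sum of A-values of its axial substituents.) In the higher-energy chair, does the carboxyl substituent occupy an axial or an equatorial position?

C1 and C4 have opposite parity, so for the trans isomer the two substituents are e,e in one chair and a,a in the other.
Chair I (ethyl axial, carboxyl axial): E = 3.14 kcal/mol.
Chair II (ethyl equatorial, carboxyl equatorial): E = 0.00 kcal/mol.
Chair I is the less stable (higher-energy) conformer, and in that chair the carboxyl group is axial.

axial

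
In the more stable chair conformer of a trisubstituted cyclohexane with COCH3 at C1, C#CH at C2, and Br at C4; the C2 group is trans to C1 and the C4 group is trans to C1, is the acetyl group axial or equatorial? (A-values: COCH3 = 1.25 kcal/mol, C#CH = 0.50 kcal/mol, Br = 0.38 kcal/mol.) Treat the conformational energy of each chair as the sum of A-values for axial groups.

equatorial

Chair I (acetyl axial, ethynyl axial, bromo axial): E = 2.13 kcal/mol.
Chair II (acetyl equatorial, ethynyl equatorial, bromo equatorial): E = 0.00 kcal/mol.
Chair II is the more stable (lower-energy) conformer, and in that chair the acetyl group is equatorial.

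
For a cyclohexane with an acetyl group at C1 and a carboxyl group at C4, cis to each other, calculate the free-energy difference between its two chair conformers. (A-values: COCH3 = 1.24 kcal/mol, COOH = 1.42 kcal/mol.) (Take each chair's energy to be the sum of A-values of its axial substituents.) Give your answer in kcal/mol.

C1 and C4 have opposite parity, so for the cis isomer the two substituents are one axial and one equatorial in each chair.
Chair I (acetyl axial, carboxyl equatorial): E = 1.24 kcal/mol.
Chair II (acetyl equatorial, carboxyl axial): E = 1.42 kcal/mol.
ΔE = 1.42 − 1.24 = 0.18 kcal/mol; chair I is more stable.

0.18 kcal/mol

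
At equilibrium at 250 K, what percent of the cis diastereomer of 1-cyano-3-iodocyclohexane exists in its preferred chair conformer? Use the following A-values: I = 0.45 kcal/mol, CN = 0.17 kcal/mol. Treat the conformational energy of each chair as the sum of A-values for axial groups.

C1 and C3 have the same parity, so for the cis isomer the two substituents are e,e in one chair and a,a in the other.
Chair I (iodo axial, cyano axial): E = 0.62 kcal/mol; chair II (iodo equatorial, cyano equatorial): E = 0.00 kcal/mol.
ΔG = 0.62 kcal/mol between the two chairs.
K = exp(ΔG/RT) with R = 1.987×10⁻³ kcal mol⁻¹ K⁻¹ and T = 250 K gives K ≈ 3.48.
Fraction in the lower-energy chair = K/(K+1) = 77.7%.

77.7%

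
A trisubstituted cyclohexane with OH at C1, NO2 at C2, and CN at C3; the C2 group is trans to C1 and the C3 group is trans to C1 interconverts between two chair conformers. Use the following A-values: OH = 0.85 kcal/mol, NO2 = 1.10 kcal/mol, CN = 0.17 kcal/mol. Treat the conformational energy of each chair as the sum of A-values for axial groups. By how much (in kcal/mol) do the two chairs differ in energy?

Chair I (hydroxyl axial, nitro axial, cyano equatorial): E = 1.95 kcal/mol.
Chair II (hydroxyl equatorial, nitro equatorial, cyano axial): E = 0.17 kcal/mol.
ΔE = 1.95 − 0.17 = 1.78 kcal/mol; chair II is more stable.

1.78 kcal/mol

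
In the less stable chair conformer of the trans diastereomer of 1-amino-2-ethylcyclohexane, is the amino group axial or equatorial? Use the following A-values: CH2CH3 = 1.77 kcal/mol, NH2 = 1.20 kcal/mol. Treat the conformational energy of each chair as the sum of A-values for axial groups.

axial

C1 and C2 have opposite parity, so for the trans isomer the two substituents are e,e in one chair and a,a in the other.
Chair I (ethyl axial, amino axial): E = 2.97 kcal/mol.
Chair II (ethyl equatorial, amino equatorial): E = 0.00 kcal/mol.
Chair I is the less stable (higher-energy) conformer, and in that chair the amino group is axial.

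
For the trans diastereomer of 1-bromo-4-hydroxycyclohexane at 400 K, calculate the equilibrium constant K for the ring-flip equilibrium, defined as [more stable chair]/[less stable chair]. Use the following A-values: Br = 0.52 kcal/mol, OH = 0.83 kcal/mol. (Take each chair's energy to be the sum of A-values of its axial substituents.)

K ≈ 5.47

C1 and C4 have opposite parity, so for the trans isomer the two substituents are e,e in one chair and a,a in the other.
Chair I (bromo axial, hydroxyl axial): E = 1.35 kcal/mol; chair II (bromo equatorial, hydroxyl equatorial): E = 0.00 kcal/mol.
ΔG = 1.35 kcal/mol between the two chairs.
K = exp(ΔG/RT) with R = 1.987×10⁻³ kcal mol⁻¹ K⁻¹ and T = 400 K gives K ≈ 5.47.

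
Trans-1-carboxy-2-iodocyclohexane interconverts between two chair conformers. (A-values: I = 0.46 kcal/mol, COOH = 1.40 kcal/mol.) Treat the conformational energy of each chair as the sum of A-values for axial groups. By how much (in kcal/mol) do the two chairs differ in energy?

1.86 kcal/mol

C1 and C2 have opposite parity, so for the trans isomer the two substituents are e,e in one chair and a,a in the other.
Chair I (iodo axial, carboxyl axial): E = 1.86 kcal/mol.
Chair II (iodo equatorial, carboxyl equatorial): E = 0.00 kcal/mol.
ΔE = 1.86 − 0.00 = 1.86 kcal/mol; chair II is more stable.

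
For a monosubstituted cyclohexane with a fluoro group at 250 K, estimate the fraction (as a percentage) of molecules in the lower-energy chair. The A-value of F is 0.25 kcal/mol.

One chair has the fluoro group axial (E = 0.25 kcal/mol) and the other has it equatorial (E = 0).
ΔG = 0.25 kcal/mol between the two chairs.
K = exp(ΔG/RT) with R = 1.987×10⁻³ kcal mol⁻¹ K⁻¹ and T = 250 K gives K ≈ 1.65.
Fraction in the lower-energy chair = K/(K+1) = 62.3%.

62.3%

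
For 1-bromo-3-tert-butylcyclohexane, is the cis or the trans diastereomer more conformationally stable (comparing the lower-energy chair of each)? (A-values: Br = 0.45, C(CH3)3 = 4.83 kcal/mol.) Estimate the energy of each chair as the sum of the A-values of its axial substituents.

At 1,3 positions (parity same): cis → (e,e or a,a); trans → (a,e or e,a).
Best chair for cis: E = 0.00 kcal/mol; best chair for trans: E = 0.45 kcal/mol.
The cis isomer is lower by 0.45 kcal/mol.

cis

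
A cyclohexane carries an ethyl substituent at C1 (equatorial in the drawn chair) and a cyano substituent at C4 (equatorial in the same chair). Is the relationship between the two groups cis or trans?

trans

C1 and C4 have opposite parity, so their axial bonds point in opposite directions.
With opposite-parity carbons, two substituents on the same face are one axial and one equatorial; opposite faces give both axial or both equatorial.
Here the groups are equatorial/equatorial → opposite face → trans.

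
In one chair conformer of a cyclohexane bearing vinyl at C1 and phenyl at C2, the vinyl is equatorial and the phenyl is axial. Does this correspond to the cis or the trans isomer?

cis

C1 and C2 have opposite parity, so their axial bonds point in opposite directions.
With opposite-parity carbons, two substituents on the same face are one axial and one equatorial; opposite faces give both axial or both equatorial.
Here the groups are equatorial/axial → same face → cis.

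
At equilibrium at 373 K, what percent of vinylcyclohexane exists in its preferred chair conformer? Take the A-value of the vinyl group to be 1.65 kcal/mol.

90.3%

One chair has the vinyl group axial (E = 1.65 kcal/mol) and the other has it equatorial (E = 0).
ΔG = 1.65 kcal/mol between the two chairs.
K = exp(ΔG/RT) with R = 1.987×10⁻³ kcal mol⁻¹ K⁻¹ and T = 373 K gives K ≈ 9.27.
Fraction in the lower-energy chair = K/(K+1) = 90.3%.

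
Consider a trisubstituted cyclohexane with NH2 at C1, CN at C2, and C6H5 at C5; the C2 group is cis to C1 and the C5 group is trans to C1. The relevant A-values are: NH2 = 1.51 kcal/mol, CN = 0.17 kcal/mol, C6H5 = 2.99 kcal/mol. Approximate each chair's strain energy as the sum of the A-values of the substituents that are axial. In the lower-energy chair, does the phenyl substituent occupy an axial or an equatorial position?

equatorial

Chair I (amino axial, cyano equatorial, phenyl equatorial): E = 1.51 kcal/mol.
Chair II (amino equatorial, cyano axial, phenyl axial): E = 3.16 kcal/mol.
Chair I is the more stable (lower-energy) conformer, and in that chair the phenyl group is equatorial.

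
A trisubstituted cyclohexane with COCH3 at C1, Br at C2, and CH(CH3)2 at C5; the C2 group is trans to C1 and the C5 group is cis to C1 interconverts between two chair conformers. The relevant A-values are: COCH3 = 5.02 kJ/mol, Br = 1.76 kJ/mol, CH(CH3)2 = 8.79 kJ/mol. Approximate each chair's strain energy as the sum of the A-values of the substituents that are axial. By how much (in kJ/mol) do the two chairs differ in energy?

15.57 kJ/mol

Chair I (acetyl axial, bromo axial, isopropyl axial): E = 15.57 kJ/mol.
Chair II (acetyl equatorial, bromo equatorial, isopropyl equatorial): E = 0.00 kJ/mol.
ΔE = 15.57 − 0.00 = 15.57 kJ/mol; chair II is more stable.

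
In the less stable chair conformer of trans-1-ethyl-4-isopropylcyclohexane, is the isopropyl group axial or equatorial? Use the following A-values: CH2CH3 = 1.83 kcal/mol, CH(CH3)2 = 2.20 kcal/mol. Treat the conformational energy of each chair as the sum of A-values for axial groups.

C1 and C4 have opposite parity, so for the trans isomer the two substituents are e,e in one chair and a,a in the other.
Chair I (ethyl axial, isopropyl axial): E = 4.03 kcal/mol.
Chair II (ethyl equatorial, isopropyl equatorial): E = 0.00 kcal/mol.
Chair I is the less stable (higher-energy) conformer, and in that chair the isopropyl group is axial.

axial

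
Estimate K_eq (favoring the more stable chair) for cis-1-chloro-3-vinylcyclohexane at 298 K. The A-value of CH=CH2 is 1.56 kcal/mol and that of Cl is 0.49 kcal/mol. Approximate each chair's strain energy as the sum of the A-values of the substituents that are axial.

K ≈ 31.9

C1 and C3 have the same parity, so for the cis isomer the two substituents are e,e in one chair and a,a in the other.
Chair I (vinyl axial, chloro axial): E = 2.05 kcal/mol; chair II (vinyl equatorial, chloro equatorial): E = 0.00 kcal/mol.
ΔG = 2.05 kcal/mol between the two chairs.
K = exp(ΔG/RT) with R = 1.987×10⁻³ kcal mol⁻¹ K⁻¹ and T = 298 K gives K ≈ 31.9.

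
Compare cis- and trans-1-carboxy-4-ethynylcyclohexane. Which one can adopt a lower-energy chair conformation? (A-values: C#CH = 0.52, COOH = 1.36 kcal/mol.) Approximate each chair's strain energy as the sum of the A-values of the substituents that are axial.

At 1,4 positions (parity opposite): cis → (a,e or e,a); trans → (e,e or a,a).
Best chair for cis: E = 0.52 kcal/mol; best chair for trans: E = 0.00 kcal/mol.
The trans isomer is lower by 0.52 kcal/mol.

trans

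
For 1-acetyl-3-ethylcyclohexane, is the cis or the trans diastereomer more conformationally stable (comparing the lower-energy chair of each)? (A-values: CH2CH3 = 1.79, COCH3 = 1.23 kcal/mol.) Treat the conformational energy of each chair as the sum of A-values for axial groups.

At 1,3 positions (parity same): cis → (e,e or a,a); trans → (a,e or e,a).
Best chair for cis: E = 0.00 kcal/mol; best chair for trans: E = 1.23 kcal/mol.
The cis isomer is lower by 1.23 kcal/mol.

cis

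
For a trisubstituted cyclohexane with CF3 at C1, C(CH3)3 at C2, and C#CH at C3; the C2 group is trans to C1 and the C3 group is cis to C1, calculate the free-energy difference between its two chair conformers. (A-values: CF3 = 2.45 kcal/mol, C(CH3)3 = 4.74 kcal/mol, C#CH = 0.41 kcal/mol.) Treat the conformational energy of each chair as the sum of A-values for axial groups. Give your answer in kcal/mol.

7.60 kcal/mol

Chair I (trifluoromethyl axial, tert-butyl axial, ethynyl axial): E = 7.60 kcal/mol.
Chair II (trifluoromethyl equatorial, tert-butyl equatorial, ethynyl equatorial): E = 0.00 kcal/mol.
ΔE = 7.60 − 0.00 = 7.60 kcal/mol; chair II is more stable.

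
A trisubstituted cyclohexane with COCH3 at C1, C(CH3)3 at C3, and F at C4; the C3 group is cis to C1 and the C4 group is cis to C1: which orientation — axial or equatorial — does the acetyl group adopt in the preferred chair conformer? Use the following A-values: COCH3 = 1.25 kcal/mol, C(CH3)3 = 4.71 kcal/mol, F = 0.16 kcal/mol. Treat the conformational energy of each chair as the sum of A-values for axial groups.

equatorial

Chair I (acetyl axial, tert-butyl axial, fluoro equatorial): E = 5.96 kcal/mol.
Chair II (acetyl equatorial, tert-butyl equatorial, fluoro axial): E = 0.16 kcal/mol.
Chair II is the more stable (lower-energy) conformer, and in that chair the acetyl group is equatorial.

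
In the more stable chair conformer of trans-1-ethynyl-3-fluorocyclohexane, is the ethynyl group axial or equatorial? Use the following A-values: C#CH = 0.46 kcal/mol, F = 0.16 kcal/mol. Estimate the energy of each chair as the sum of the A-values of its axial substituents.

equatorial

C1 and C3 have the same parity, so for the trans isomer the two substituents are one axial and one equatorial in each chair.
Chair I (ethynyl axial, fluoro equatorial): E = 0.46 kcal/mol.
Chair II (ethynyl equatorial, fluoro axial): E = 0.16 kcal/mol.
Chair II is the more stable (lower-energy) conformer, and in that chair the ethynyl group is equatorial.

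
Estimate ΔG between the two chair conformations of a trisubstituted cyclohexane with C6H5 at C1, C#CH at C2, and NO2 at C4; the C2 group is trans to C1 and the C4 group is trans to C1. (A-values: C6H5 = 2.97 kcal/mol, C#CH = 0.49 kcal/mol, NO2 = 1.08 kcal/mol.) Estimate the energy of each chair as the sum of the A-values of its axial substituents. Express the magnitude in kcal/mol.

Chair I (phenyl axial, ethynyl axial, nitro axial): E = 4.54 kcal/mol.
Chair II (phenyl equatorial, ethynyl equatorial, nitro equatorial): E = 0.00 kcal/mol.
ΔE = 4.54 − 0.00 = 4.54 kcal/mol; chair II is more stable.

4.54 kcal/mol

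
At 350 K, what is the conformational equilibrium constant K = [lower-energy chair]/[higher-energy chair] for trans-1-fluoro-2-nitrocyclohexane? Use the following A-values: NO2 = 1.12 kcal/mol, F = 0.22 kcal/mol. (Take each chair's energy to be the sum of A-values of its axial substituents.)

K ≈ 6.87

C1 and C2 have opposite parity, so for the trans isomer the two substituents are e,e in one chair and a,a in the other.
Chair I (nitro axial, fluoro axial): E = 1.34 kcal/mol; chair II (nitro equatorial, fluoro equatorial): E = 0.00 kcal/mol.
ΔG = 1.34 kcal/mol between the two chairs.
K = exp(ΔG/RT) with R = 1.987×10⁻³ kcal mol⁻¹ K⁻¹ and T = 350 K gives K ≈ 6.87.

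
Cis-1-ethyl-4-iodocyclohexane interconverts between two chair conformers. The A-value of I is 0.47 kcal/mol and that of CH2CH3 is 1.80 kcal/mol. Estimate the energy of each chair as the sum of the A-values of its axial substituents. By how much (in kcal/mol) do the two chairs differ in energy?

1.33 kcal/mol

C1 and C4 have opposite parity, so for the cis isomer the two substituents are one axial and one equatorial in each chair.
Chair I (iodo axial, ethyl equatorial): E = 0.47 kcal/mol.
Chair II (iodo equatorial, ethyl axial): E = 1.80 kcal/mol.
ΔE = 1.80 − 0.47 = 1.33 kcal/mol; chair I is more stable.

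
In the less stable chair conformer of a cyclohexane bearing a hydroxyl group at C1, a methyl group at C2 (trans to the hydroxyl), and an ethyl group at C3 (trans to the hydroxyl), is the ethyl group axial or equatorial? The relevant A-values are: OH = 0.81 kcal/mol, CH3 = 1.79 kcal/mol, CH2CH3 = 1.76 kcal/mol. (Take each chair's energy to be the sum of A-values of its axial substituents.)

equatorial

Chair I (hydroxyl axial, methyl axial, ethyl equatorial): E = 2.60 kcal/mol.
Chair II (hydroxyl equatorial, methyl equatorial, ethyl axial): E = 1.76 kcal/mol.
Chair I is the less stable (higher-energy) conformer, and in that chair the ethyl group is equatorial.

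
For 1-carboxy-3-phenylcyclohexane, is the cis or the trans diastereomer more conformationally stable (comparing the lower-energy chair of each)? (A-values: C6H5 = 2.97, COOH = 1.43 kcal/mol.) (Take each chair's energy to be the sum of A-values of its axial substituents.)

At 1,3 positions (parity same): cis → (e,e or a,a); trans → (a,e or e,a).
Best chair for cis: E = 0.00 kcal/mol; best chair for trans: E = 1.43 kcal/mol.
The cis isomer is lower by 1.43 kcal/mol.

cis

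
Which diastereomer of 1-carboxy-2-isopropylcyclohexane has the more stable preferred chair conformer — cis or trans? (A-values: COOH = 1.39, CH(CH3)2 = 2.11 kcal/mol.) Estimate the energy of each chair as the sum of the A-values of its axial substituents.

trans

At 1,2 positions (parity opposite): cis → (a,e or e,a); trans → (e,e or a,a).
Best chair for cis: E = 1.39 kcal/mol; best chair for trans: E = 0.00 kcal/mol.
The trans isomer is lower by 1.39 kcal/mol.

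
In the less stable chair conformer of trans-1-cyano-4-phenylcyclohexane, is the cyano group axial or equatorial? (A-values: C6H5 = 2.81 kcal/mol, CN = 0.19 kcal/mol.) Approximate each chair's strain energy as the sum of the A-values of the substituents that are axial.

axial

C1 and C4 have opposite parity, so for the trans isomer the two substituents are e,e in one chair and a,a in the other.
Chair I (phenyl axial, cyano axial): E = 3.00 kcal/mol.
Chair II (phenyl equatorial, cyano equatorial): E = 0.00 kcal/mol.
Chair I is the less stable (higher-energy) conformer, and in that chair the cyano group is axial.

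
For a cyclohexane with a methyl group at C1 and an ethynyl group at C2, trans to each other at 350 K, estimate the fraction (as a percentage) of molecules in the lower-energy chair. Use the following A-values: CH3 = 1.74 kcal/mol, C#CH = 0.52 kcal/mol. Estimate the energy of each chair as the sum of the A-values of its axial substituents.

96.3%

C1 and C2 have opposite parity, so for the trans isomer the two substituents are e,e in one chair and a,a in the other.
Chair I (methyl axial, ethynyl axial): E = 2.26 kcal/mol; chair II (methyl equatorial, ethynyl equatorial): E = 0.00 kcal/mol.
ΔG = 2.26 kcal/mol between the two chairs.
K = exp(ΔG/RT) with R = 1.987×10⁻³ kcal mol⁻¹ K⁻¹ and T = 350 K gives K ≈ 25.8.
Fraction in the lower-energy chair = K/(K+1) = 96.3%.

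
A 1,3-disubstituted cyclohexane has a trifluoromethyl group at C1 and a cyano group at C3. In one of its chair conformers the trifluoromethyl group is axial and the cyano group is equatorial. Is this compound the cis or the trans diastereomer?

C1 and C3 have the same parity, so their axial bonds point in the same direction.
With same-parity carbons, two substituents on the same face are both axial or both equatorial; opposite faces give one of each.
Here the groups are axial/equatorial → opposite face → trans.

trans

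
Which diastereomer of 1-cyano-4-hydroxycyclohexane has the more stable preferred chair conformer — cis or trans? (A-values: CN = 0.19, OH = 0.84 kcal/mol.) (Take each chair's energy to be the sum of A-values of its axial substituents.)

trans

At 1,4 positions (parity opposite): cis → (a,e or e,a); trans → (e,e or a,a).
Best chair for cis: E = 0.19 kcal/mol; best chair for trans: E = 0.00 kcal/mol.
The trans isomer is lower by 0.19 kcal/mol.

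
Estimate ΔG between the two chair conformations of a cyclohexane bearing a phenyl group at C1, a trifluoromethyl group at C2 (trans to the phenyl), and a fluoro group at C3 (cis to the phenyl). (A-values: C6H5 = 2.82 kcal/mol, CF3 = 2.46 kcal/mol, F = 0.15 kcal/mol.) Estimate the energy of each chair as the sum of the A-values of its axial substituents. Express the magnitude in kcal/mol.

5.43 kcal/mol

Chair I (phenyl axial, trifluoromethyl axial, fluoro axial): E = 5.43 kcal/mol.
Chair II (phenyl equatorial, trifluoromethyl equatorial, fluoro equatorial): E = 0.00 kcal/mol.
ΔE = 5.43 − 0.00 = 5.43 kcal/mol; chair II is more stable.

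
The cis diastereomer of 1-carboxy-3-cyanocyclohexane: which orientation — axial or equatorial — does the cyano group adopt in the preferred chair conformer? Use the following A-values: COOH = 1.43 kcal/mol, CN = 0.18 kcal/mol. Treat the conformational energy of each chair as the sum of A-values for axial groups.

C1 and C3 have the same parity, so for the cis isomer the two substituents are e,e in one chair and a,a in the other.
Chair I (carboxyl axial, cyano axial): E = 1.61 kcal/mol.
Chair II (carboxyl equatorial, cyano equatorial): E = 0.00 kcal/mol.
Chair II is the more stable (lower-energy) conformer, and in that chair the cyano group is equatorial.

equatorial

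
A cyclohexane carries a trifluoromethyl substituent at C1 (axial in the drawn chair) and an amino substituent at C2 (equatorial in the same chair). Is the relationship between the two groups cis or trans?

C1 and C2 have opposite parity, so their axial bonds point in opposite directions.
With opposite-parity carbons, two substituents on the same face are one axial and one equatorial; opposite faces give both axial or both equatorial.
Here the groups are axial/equatorial → same face → cis.

cis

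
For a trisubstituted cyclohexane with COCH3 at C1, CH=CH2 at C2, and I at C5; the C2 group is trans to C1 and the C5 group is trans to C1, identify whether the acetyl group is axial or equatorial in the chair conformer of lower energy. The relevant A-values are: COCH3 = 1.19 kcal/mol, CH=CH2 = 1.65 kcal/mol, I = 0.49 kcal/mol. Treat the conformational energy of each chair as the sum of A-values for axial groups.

Chair I (acetyl axial, vinyl axial, iodo equatorial): E = 2.84 kcal/mol.
Chair II (acetyl equatorial, vinyl equatorial, iodo axial): E = 0.49 kcal/mol.
Chair II is the more stable (lower-energy) conformer, and in that chair the acetyl group is equatorial.

equatorial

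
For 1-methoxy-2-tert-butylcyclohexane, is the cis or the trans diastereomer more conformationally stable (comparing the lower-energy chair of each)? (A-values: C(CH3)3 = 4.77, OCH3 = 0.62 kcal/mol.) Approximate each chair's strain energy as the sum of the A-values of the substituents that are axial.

At 1,2 positions (parity opposite): cis → (a,e or e,a); trans → (e,e or a,a).
Best chair for cis: E = 0.62 kcal/mol; best chair for trans: E = 0.00 kcal/mol.
The trans isomer is lower by 0.62 kcal/mol.

trans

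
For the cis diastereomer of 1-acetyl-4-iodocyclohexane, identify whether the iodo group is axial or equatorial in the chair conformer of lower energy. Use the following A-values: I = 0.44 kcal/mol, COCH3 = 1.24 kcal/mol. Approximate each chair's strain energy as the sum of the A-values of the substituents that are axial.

axial

C1 and C4 have opposite parity, so for the cis isomer the two substituents are one axial and one equatorial in each chair.
Chair I (iodo axial, acetyl equatorial): E = 0.44 kcal/mol.
Chair II (iodo equatorial, acetyl axial): E = 1.24 kcal/mol.
Chair I is the more stable (lower-energy) conformer, and in that chair the iodo group is axial.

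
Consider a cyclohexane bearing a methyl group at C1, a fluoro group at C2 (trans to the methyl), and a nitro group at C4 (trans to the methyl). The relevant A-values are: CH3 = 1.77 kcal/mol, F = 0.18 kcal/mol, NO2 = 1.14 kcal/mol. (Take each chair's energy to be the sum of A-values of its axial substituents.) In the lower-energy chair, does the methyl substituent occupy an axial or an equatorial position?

equatorial

Chair I (methyl axial, fluoro axial, nitro axial): E = 3.09 kcal/mol.
Chair II (methyl equatorial, fluoro equatorial, nitro equatorial): E = 0.00 kcal/mol.
Chair II is the more stable (lower-energy) conformer, and in that chair the methyl group is equatorial.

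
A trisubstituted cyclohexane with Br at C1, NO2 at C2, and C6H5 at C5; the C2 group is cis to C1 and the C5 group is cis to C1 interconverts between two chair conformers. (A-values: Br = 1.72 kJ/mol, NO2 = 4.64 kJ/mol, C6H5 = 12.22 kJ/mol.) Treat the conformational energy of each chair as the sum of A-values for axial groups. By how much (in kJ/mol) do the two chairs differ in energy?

9.30 kJ/mol

Chair I (bromo axial, nitro equatorial, phenyl axial): E = 13.94 kJ/mol.
Chair II (bromo equatorial, nitro axial, phenyl equatorial): E = 4.64 kJ/mol.
ΔE = 13.94 − 4.64 = 9.30 kJ/mol; chair II is more stable.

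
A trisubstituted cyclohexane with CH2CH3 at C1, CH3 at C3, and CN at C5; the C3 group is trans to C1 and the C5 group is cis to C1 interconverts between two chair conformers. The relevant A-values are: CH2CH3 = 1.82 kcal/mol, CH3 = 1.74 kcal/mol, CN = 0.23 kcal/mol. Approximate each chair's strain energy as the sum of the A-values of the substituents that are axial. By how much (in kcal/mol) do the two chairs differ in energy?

0.31 kcal/mol

Chair I (ethyl axial, methyl equatorial, cyano axial): E = 2.05 kcal/mol.
Chair II (ethyl equatorial, methyl axial, cyano equatorial): E = 1.74 kcal/mol.
ΔE = 2.05 − 1.74 = 0.31 kcal/mol; chair II is more stable.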